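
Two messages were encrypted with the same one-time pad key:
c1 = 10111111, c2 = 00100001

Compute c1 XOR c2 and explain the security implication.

Step 1: c1 XOR c2 = (m1 XOR k) XOR (m2 XOR k).
Step 2: By XOR associativity/commutativity: = m1 XOR m2 XOR k XOR k = m1 XOR m2.
Step 3: 10111111 XOR 00100001 = 10011110 = 158.
Step 4: The key cancels out! An attacker learns m1 XOR m2 = 158, revealing the relationship between plaintexts.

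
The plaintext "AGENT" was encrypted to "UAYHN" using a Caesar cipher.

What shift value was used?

Step 1: Compare first letters: A (position 0) -> U (position 20).
Step 2: Shift = (20 - 0) mod 26 = 20.
The shift value is 20.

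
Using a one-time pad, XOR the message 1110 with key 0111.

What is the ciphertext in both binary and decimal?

Step 1: Write out the XOR operation bit by bit:
  Message: 1110
  Key:     0111
  XOR:     1001
Step 2: Convert to decimal: 1001 = 9.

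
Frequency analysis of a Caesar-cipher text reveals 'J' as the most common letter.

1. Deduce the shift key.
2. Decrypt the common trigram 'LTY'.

Step 1: In English, 'E' is the most frequent letter (12.7%).
Step 2: The most frequent ciphertext letter is 'J' (position 9).
Step 3: Shift = (9 - 4) mod 26 = 5.
Step 4: Decrypt 'LTY' by shifting back 5:
  L -> G
  T -> O
  Y -> T
Step 5: 'LTY' decrypts to 'GOT'.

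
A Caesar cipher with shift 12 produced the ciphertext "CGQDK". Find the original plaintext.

Step 1: Reverse the shift by subtracting 12 from each letter position.
  C (position 2) -> position (2-12) mod 26 = 16 -> Q
  G (position 6) -> position (6-12) mod 26 = 20 -> U
  Q (position 16) -> position (16-12) mod 26 = 4 -> E
  D (position 3) -> position (3-12) mod 26 = 17 -> R
  K (position 10) -> position (10-12) mod 26 = 24 -> Y
Decrypted message: QUERY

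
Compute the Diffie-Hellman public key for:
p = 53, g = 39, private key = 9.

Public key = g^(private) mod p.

Step 1: A = g^a mod p = 39^9 mod 53.
  39^1 mod 53 = 39
  39^2 mod 53 = (39 * 39) mod 53 = 37
  39^3 mod 53 = (37 * 39) mod 53 = 12
  39^4 mod 53 = (12 * 39) mod 53 = 44
  39^5 mod 53 = (44 * 39) mod 53 = 20
  39^6 mod 53 = (20 * 39) mod 53 = 38
  39^7 mod 53 = (38 * 39) mod 53 = 51
  39^8 mod 53 = (51 * 39) mod 53 = 28
  39^9 mod 53 = (28 * 39) mod 53 = 32
Result: A = 32.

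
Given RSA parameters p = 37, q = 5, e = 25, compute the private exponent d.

Step 1: n = 37 * 5 = 185.
Step 2: phi(n) = 36 * 4 = 144.
Step 3: Find d such that 25 * d = 1 (mod 144).
Step 4: d = 25^(-1) mod 144 = 121.
Verification: 25 * 121 = 3025 = 21 * 144 + 1.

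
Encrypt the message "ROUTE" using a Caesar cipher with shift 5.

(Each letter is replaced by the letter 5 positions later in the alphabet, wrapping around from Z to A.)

Step 1: For each letter, shift forward by 5 positions (mod 26).
  R (position 17) -> position (17+5) mod 26 = 22 -> W
  O (position 14) -> position (14+5) mod 26 = 19 -> T
  U (position 20) -> position (20+5) mod 26 = 25 -> Z
  T (position 19) -> position (19+5) mod 26 = 24 -> Y
  E (position 4) -> position (4+5) mod 26 = 9 -> J
Result: WTZYJ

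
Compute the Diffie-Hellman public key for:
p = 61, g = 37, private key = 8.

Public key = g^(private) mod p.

Step 1: A = g^a mod p = 37^8 mod 61.
  37^1 mod 61 = 37
  37^2 mod 61 = (37 * 37) mod 61 = 27
  37^3 mod 61 = (27 * 37) mod 61 = 23
  37^4 mod 61 = (23 * 37) mod 61 = 58
  37^5 mod 61 = (58 * 37) mod 61 = 11
  37^6 mod 61 = (11 * 37) mod 61 = 41
  37^7 mod 61 = (41 * 37) mod 61 = 53
  37^8 mod 61 = (53 * 37) mod 61 = 9
Result: A = 9.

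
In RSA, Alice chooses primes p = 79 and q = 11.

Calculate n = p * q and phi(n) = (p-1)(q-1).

Step 1: n = p * q = 79 * 11 = 869.
Step 2: phi(n) = (p-1)(q-1) = 78 * 10 = 780.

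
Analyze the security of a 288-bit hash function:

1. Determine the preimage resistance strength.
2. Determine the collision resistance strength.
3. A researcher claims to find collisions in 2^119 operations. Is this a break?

Step 1: Preimage resistance requires brute-force of 2^288 operations.
Step 2: Collision resistance (birthday bound) = 2^(288/2) = 2^144.
Step 3: The claimed attack costs 2^119 operations.
Step 4: Since 2^119 < 2^144, the claimed attack beats the generic birthday bound, so collision resistance is broken.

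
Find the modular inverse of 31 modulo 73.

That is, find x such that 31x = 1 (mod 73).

Step 1: We need x such that 31 * x = 1 (mod 73).
Step 2: Using the extended Euclidean algorithm or trial:
  31 * 33 = 1023 = 14 * 73 + 1.
Step 3: Since 1023 mod 73 = 1, the inverse is x = 33.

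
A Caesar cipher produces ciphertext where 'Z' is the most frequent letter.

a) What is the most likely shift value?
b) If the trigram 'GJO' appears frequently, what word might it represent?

Step 1: In English, 'E' is the most frequent letter (12.7%).
Step 2: The most frequent ciphertext letter is 'Z' (position 25).
Step 3: Shift = (25 - 4) mod 26 = 21.
Step 4: Decrypt 'GJO' by shifting back 21:
  G -> L
  J -> O
  O -> T
Step 5: 'GJO' decrypts to 'LOT'.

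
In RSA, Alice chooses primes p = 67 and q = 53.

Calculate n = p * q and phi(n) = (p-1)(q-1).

Step 1: n = p * q = 67 * 53 = 3551.
Step 2: phi(n) = (p-1)(q-1) = 66 * 52 = 3432.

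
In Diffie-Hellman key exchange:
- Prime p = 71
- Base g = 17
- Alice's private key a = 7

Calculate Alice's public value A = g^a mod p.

Step 1: A = g^a mod p = 17^7 mod 71.
  17^1 mod 71 = 17
  17^2 mod 71 = (17 * 17) mod 71 = 5
  17^3 mod 71 = (5 * 17) mod 71 = 14
  17^4 mod 71 = (14 * 17) mod 71 = 25
  17^5 mod 71 = (25 * 17) mod 71 = 70
  17^6 mod 71 = (70 * 17) mod 71 = 54
  17^7 mod 71 = (54 * 17) mod 71 = 66
Result: A = 66.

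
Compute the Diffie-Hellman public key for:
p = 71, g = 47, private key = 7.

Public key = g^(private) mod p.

Step 1: A = g^a mod p = 47^7 mod 71.
  47^1 mod 71 = 47
  47^2 mod 71 = (47 * 47) mod 71 = 8
  47^3 mod 71 = (8 * 47) mod 71 = 21
  47^4 mod 71 = (21 * 47) mod 71 = 64
  47^5 mod 71 = (64 * 47) mod 71 = 26
  47^6 mod 71 = (26 * 47) mod 71 = 15
  47^7 mod 71 = (15 * 47) mod 71 = 66
Result: A = 66.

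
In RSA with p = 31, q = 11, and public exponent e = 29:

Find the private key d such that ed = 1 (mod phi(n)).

Step 1: n = 31 * 11 = 341.
Step 2: phi(n) = 30 * 10 = 300.
Step 3: Find d such that 29 * d = 1 (mod 300).
Step 4: d = 29^(-1) mod 300 = 269.
Verification: 29 * 269 = 7801 = 26 * 300 + 1.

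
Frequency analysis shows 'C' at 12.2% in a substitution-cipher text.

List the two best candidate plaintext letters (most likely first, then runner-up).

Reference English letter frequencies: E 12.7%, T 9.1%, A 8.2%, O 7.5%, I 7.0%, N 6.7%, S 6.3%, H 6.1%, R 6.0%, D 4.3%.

Step 1: Observed frequency of 'C' is 12.2%.
Step 2: Compute distances to each reference frequency and sort:
  E (12.7%): difference = 0.5% <-- BEST
  T (9.1%): difference = 3.1% <-- RUNNER-UP
  A (8.2%): difference = 4.0%
  O (7.5%): difference = 4.7%
  I (7.0%): difference = 5.2%
Step 3: Most likely is 'E' (12.7%, diff 0.5%); second most likely is 'T' (9.1%, diff 3.1%).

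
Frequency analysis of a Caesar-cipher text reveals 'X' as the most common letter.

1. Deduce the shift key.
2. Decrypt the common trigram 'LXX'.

Step 1: In English, 'E' is the most frequent letter (12.7%).
Step 2: The most frequent ciphertext letter is 'X' (position 23).
Step 3: Shift = (23 - 4) mod 26 = 19.
Step 4: Decrypt 'LXX' by shifting back 19:
  L -> S
  X -> E
  X -> E
Step 5: 'LXX' decrypts to 'SEE'.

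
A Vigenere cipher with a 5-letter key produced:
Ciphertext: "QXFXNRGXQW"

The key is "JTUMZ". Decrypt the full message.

Step 1: Key 'JTUMZ' has length 5. Extended key: JTUMZJTUMZ
Step 2: Decrypt each position:
  Q(16) - J(9) = 7 = H
  X(23) - T(19) = 4 = E
  F(5) - U(20) = 11 = L
  X(23) - M(12) = 11 = L
  N(13) - Z(25) = 14 = O
  R(17) - J(9) = 8 = I
  G(6) - T(19) = 13 = N
  X(23) - U(20) = 3 = D
  Q(16) - M(12) = 4 = E
  W(22) - Z(25) = 23 = X
Plaintext: HELLOINDEX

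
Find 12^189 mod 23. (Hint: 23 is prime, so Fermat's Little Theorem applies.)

Step 1: Since 23 is prime, by Fermat's Little Theorem: 12^22 = 1 (mod 23).
Step 2: Reduce exponent: 189 mod 22 = 13.
Step 3: So 12^189 = 12^13 (mod 23).
Step 4: 12^13 mod 23 = 6.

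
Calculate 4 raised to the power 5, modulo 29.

Step 1: Compute 4^5 mod 29 step by step, reducing modulo 29 at each step.
  4^1 mod 29 = 4
  4^2 mod 29 = (4 * 4) mod 29 = 16
  4^3 mod 29 = (16 * 4) mod 29 = 6
  4^4 mod 29 = (6 * 4) mod 29 = 24
  4^5 mod 29 = (24 * 4) mod 29 = 9
Step 2: Result = 9.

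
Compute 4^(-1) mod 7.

Step 1: We need x such that 4 * x = 1 (mod 7).
Step 2: Using the extended Euclidean algorithm or trial:
  4 * 2 = 8 = 1 * 7 + 1.
Step 3: Since 8 mod 7 = 1, the inverse is x = 2.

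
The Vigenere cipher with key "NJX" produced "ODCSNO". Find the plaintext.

Step 1: Extend key: NJXNJX
Step 2: Decrypt each letter (c - k) mod 26:
  O(14) - N(13) = (14-13) mod 26 = 1 = B
  D(3) - J(9) = (3-9) mod 26 = 20 = U
  C(2) - X(23) = (2-23) mod 26 = 5 = F
  S(18) - N(13) = (18-13) mod 26 = 5 = F
  N(13) - J(9) = (13-9) mod 26 = 4 = E
  O(14) - X(23) = (14-23) mod 26 = 17 = R
Plaintext: BUFFER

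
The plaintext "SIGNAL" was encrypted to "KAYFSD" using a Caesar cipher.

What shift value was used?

Step 1: Compare first letters: S (position 18) -> K (position 10).
Step 2: Shift = (10 - 18) mod 26 = 18.
The shift value is 18.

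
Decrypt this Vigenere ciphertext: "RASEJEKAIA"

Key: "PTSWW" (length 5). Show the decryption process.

Step 1: Key 'PTSWW' has length 5. Extended key: PTSWWPTSWW
Step 2: Decrypt each position:
  R(17) - P(15) = 2 = C
  A(0) - T(19) = 7 = H
  S(18) - S(18) = 0 = A
  E(4) - W(22) = 8 = I
  J(9) - W(22) = 13 = N
  E(4) - P(15) = 15 = P
  K(10) - T(19) = 17 = R
  A(0) - S(18) = 8 = I
  I(8) - W(22) = 12 = M
  A(0) - W(22) = 4 = E
Plaintext: CHAINPRIME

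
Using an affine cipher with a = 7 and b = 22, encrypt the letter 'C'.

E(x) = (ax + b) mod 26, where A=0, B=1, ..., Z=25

Step 1: Convert 'C' to number: x = 2.
Step 2: E(2) = (7 * 2 + 22) mod 26 = 36 mod 26 = 10.
Step 3: Convert 10 back to letter: K.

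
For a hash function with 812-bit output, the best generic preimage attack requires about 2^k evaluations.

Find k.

Step 1: The hash has a 812-bit output.
Step 2: Preimage resistance means: given a digest h(x), it should be infeasible to find any input that hashes to it.
With a 812-bit output there are 2^812 possible digests, so a generic brute-force preimage search costs about 2^812 evaluations.
Step 3: Security level = 812 bits.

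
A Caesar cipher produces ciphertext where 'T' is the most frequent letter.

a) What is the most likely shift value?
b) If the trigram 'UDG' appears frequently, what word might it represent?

Step 1: In English, 'E' is the most frequent letter (12.7%).
Step 2: The most frequent ciphertext letter is 'T' (position 19).
Step 3: Shift = (19 - 4) mod 26 = 15.
Step 4: Decrypt 'UDG' by shifting back 15:
  U -> F
  D -> O
  G -> R
Step 5: 'UDG' decrypts to 'FOR'.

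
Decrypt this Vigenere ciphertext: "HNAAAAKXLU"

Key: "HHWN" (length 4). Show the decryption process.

Step 1: Key 'HHWN' has length 4. Extended key: HHWNHHWNHH
Step 2: Decrypt each position:
  H(7) - H(7) = 0 = A
  N(13) - H(7) = 6 = G
  A(0) - W(22) = 4 = E
  A(0) - N(13) = 13 = N
  A(0) - H(7) = 19 = T
  A(0) - H(7) = 19 = T
  K(10) - W(22) = 14 = O
  X(23) - N(13) = 10 = K
  L(11) - H(7) = 4 = E
  U(20) - H(7) = 13 = N
Plaintext: AGENTTOKEN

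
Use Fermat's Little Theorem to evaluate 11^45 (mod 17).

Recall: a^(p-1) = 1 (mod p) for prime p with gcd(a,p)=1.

Step 1: Since 17 is prime, by Fermat's Little Theorem: 11^16 = 1 (mod 17).
Step 2: Reduce exponent: 45 mod 16 = 13.
Step 3: So 11^45 = 11^13 (mod 17).
Step 4: 11^13 mod 17 = 7.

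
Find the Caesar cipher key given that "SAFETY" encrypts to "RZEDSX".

Step 1: Compare first letters: S (position 18) -> R (position 17).
Step 2: Shift = (17 - 18) mod 26 = 25.
The shift value is 25.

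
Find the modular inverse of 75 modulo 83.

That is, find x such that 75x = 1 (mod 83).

Step 1: We need x such that 75 * x = 1 (mod 83).
Step 2: Using the extended Euclidean algorithm or trial:
  75 * 31 = 2325 = 28 * 83 + 1.
Step 3: Since 2325 mod 83 = 1, the inverse is x = 31.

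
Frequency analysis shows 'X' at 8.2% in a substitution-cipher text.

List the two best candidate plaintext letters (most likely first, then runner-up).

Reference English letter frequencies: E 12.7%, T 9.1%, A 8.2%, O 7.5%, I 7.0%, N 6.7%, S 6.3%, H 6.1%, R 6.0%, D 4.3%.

Step 1: Observed frequency of 'X' is 8.2%.
Step 2: Compute distances to each reference frequency and sort:
  A (8.2%): difference = 0.0% <-- BEST
  O (7.5%): difference = 0.7% <-- RUNNER-UP
  T (9.1%): difference = 0.9%
  I (7.0%): difference = 1.2%
  N (6.7%): difference = 1.5%
Step 3: Most likely is 'A' (8.2%, diff 0.0%); second most likely is 'O' (7.5%, diff 0.7%).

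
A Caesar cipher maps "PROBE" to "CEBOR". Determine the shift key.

Step 1: Compare first letters: P (position 15) -> C (position 2).
Step 2: Shift = (2 - 15) mod 26 = 13.
The shift value is 13.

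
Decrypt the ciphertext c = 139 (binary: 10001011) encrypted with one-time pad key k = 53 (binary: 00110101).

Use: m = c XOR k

Step 1: XOR ciphertext with key:
  Ciphertext: 10001011
  Key:        00110101
  XOR:        10111110
Step 2: Plaintext = 10111110 = 190 in decimal.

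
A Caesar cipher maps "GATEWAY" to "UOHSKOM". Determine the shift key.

Step 1: Compare first letters: G (position 6) -> U (position 20).
Step 2: Shift = (20 - 6) mod 26 = 14.
The shift value is 14.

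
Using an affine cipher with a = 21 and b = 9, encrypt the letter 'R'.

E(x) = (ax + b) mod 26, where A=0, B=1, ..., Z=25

Step 1: Convert 'R' to number: x = 17.
Step 2: E(17) = (21 * 17 + 9) mod 26 = 366 mod 26 = 2.
Step 3: Convert 2 back to letter: C.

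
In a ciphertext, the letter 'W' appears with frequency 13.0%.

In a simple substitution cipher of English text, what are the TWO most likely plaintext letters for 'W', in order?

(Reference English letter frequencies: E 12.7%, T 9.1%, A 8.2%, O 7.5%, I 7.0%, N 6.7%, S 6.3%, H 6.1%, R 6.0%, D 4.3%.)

Step 1: Observed frequency of 'W' is 13.0%.
Step 2: Compute distances to each reference frequency and sort:
  E (12.7%): difference = 0.3% <-- BEST
  T (9.1%): difference = 3.9% <-- RUNNER-UP
  A (8.2%): difference = 4.8%
  O (7.5%): difference = 5.5%
  I (7.0%): difference = 6.0%
Step 3: Most likely is 'E' (12.7%, diff 0.3%); second most likely is 'T' (9.1%, diff 3.9%).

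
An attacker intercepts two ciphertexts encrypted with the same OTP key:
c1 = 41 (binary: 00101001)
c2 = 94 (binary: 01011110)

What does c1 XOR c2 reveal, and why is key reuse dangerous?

Step 1: c1 XOR c2 = (m1 XOR k) XOR (m2 XOR k).
Step 2: By XOR associativity/commutativity: = m1 XOR m2 XOR k XOR k = m1 XOR m2.
Step 3: 00101001 XOR 01011110 = 01110111 = 119.
Step 4: The key cancels out! An attacker learns m1 XOR m2 = 119, revealing the relationship between plaintexts.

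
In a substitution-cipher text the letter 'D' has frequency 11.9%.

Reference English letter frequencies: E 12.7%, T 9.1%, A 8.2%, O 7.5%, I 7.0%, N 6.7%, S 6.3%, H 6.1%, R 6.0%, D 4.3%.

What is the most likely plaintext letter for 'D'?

Step 1: The observed frequency is 11.9%.
Step 2: Compare with English frequencies:
  E: 12.7% (difference: 0.8%) <-- closest
  T: 9.1% (difference: 2.8%)
  A: 8.2% (difference: 3.7%)
  O: 7.5% (difference: 4.4%)
  I: 7.0% (difference: 4.9%)
  N: 6.7% (difference: 5.2%)
  S: 6.3% (difference: 5.6%)
  H: 6.1% (difference: 5.8%)
  R: 6.0% (difference: 5.9%)
  D: 4.3% (difference: 7.6%)
Step 3: 'D' most likely represents 'E' (frequency 12.7%).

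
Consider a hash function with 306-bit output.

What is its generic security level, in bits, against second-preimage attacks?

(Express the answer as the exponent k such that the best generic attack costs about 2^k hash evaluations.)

Step 1: The hash has a 306-bit output.
Step 2: Second-preimage resistance means: given a specific input x, it should be infeasible to find a different y with h(y) = h(x).
With a 306-bit output, a generic search for a second preimage costs about 2^306 evaluations (each trial matches the fixed target with probability 2^-306).
Step 3: Security level = 306 bits.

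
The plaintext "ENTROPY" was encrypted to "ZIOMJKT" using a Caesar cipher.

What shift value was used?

Step 1: Compare first letters: E (position 4) -> Z (position 25).
Step 2: Shift = (25 - 4) mod 26 = 21.
The shift value is 21.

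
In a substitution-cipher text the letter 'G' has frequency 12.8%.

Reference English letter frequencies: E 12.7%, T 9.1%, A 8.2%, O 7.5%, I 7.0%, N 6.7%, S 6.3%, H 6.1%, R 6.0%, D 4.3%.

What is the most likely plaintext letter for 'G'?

Step 1: The observed frequency is 12.8%.
Step 2: Compare with English frequencies:
  E: 12.7% (difference: 0.1%) <-- closest
  T: 9.1% (difference: 3.7%)
  A: 8.2% (difference: 4.6%)
  O: 7.5% (difference: 5.3%)
  I: 7.0% (difference: 5.8%)
  N: 6.7% (difference: 6.1%)
  S: 6.3% (difference: 6.5%)
  H: 6.1% (difference: 6.7%)
  R: 6.0% (difference: 6.8%)
  D: 4.3% (difference: 8.5%)
Step 3: 'G' most likely represents 'E' (frequency 12.7%).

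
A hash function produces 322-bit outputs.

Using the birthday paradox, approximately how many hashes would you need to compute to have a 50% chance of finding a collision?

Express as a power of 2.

Step 1: The birthday paradox gives collision probability ~50% after sqrt(2^n) = 2^(n/2) hashes.
Step 2: For 322-bit output: 2^(322/2) = 2^161.
Step 3: Approximately 2^161 hash computations needed.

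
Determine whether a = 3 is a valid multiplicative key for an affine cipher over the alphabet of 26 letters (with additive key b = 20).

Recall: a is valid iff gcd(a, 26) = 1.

Step 1: Compute gcd(3, 26).
Step 2: gcd(3, 26) = 1.
Since gcd = 1, 3 is coprime with 26, so it is a valid key.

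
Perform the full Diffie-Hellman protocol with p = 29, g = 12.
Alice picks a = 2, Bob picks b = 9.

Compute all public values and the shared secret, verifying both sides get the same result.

Step 1: A = g^a mod p = 12^2 mod 29 = 28.
Step 2: B = g^b mod p = 12^9 mod 29 = 12.
Step 3: Alice computes s = B^a mod p = 12^2 mod 29 = 28.
Step 4: Bob computes s = A^b mod p = 28^9 mod 29 = 28.
Both sides agree: shared secret = 28.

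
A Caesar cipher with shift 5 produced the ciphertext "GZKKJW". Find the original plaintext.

Step 1: Reverse the shift by subtracting 5 from each letter position.
  G (position 6) -> position (6-5) mod 26 = 1 -> B
  Z (position 25) -> position (25-5) mod 26 = 20 -> U
  K (position 10) -> position (10-5) mod 26 = 5 -> F
  K (position 10) -> position (10-5) mod 26 = 5 -> F
  J (position 9) -> position (9-5) mod 26 = 4 -> E
  W (position 22) -> position (22-5) mod 26 = 17 -> R
Decrypted message: BUFFER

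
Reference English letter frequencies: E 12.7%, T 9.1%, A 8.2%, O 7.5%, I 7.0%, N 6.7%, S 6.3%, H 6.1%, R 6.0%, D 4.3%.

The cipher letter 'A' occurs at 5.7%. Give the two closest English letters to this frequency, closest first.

Step 1: Observed frequency of 'A' is 5.7%.
Step 2: Compute distances to each reference frequency and sort:
  R (6.0%): difference = 0.3% <-- BEST
  H (6.1%): difference = 0.4% <-- RUNNER-UP
  S (6.3%): difference = 0.6%
  N (6.7%): difference = 1.0%
  I (7.0%): difference = 1.3%
Step 3: Most likely is 'R' (6.0%, diff 0.3%); second most likely is 'H' (6.1%, diff 0.4%).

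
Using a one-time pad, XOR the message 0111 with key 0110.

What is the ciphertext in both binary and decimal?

Step 1: Write out the XOR operation bit by bit:
  Message: 0111
  Key:     0110
  XOR:     0001
Step 2: Convert to decimal: 0001 = 1.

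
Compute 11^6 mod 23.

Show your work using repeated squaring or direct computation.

Step 1: Compute 11^6 mod 23 step by step, reducing modulo 23 at each step.
  11^1 mod 23 = 11
  11^2 mod 23 = (11 * 11) mod 23 = 6
  11^3 mod 23 = (6 * 11) mod 23 = 20
  11^4 mod 23 = (20 * 11) mod 23 = 13
  11^5 mod 23 = (13 * 11) mod 23 = 5
  11^6 mod 23 = (5 * 11) mod 23 = 9
Step 2: Result = 9.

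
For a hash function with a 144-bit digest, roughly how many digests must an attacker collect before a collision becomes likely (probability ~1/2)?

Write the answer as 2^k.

Step 1: The birthday paradox gives collision probability ~50% after sqrt(2^n) = 2^(n/2) hashes.
Step 2: For 144-bit output: 2^(144/2) = 2^72.
Step 3: Approximately 2^72 hash computations needed.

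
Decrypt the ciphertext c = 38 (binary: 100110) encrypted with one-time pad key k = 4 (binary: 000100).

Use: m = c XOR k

Step 1: XOR ciphertext with key:
  Ciphertext: 100110
  Key:        000100
  XOR:        100010
Step 2: Plaintext = 100010 = 34 in decimal.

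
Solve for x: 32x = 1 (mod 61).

Step 1: We need x such that 32 * x = 1 (mod 61).
Step 2: Using the extended Euclidean algorithm or trial:
  32 * 21 = 672 = 11 * 61 + 1.
Step 3: Since 672 mod 61 = 1, the inverse is x = 21.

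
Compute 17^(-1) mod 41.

Step 1: We need x such that 17 * x = 1 (mod 41).
Step 2: Using the extended Euclidean algorithm or trial:
  17 * 29 = 493 = 12 * 41 + 1.
Step 3: Since 493 mod 41 = 1, the inverse is x = 29.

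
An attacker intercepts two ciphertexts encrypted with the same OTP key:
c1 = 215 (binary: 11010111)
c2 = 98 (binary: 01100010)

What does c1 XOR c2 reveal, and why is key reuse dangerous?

Step 1: c1 XOR c2 = (m1 XOR k) XOR (m2 XOR k).
Step 2: By XOR associativity/commutativity: = m1 XOR m2 XOR k XOR k = m1 XOR m2.
Step 3: 11010111 XOR 01100010 = 10110101 = 181.
Step 4: The key cancels out! An attacker learns m1 XOR m2 = 181, revealing the relationship between plaintexts.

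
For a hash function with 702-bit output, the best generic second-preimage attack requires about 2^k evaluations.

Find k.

Step 1: The hash has a 702-bit output.
Step 2: Second-preimage resistance means: given a specific input x, it should be infeasible to find a different y with h(y) = h(x).
With a 702-bit output, a generic search for a second preimage costs about 2^702 evaluations (each trial matches the fixed target with probability 2^-702).
Step 3: Security level = 702 bits.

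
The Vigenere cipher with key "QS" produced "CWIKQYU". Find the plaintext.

Step 1: Extend key: QSQSQSQ
Step 2: Decrypt each letter (c - k) mod 26:
  C(2) - Q(16) = (2-16) mod 26 = 12 = M
  W(22) - S(18) = (22-18) mod 26 = 4 = E
  I(8) - Q(16) = (8-16) mod 26 = 18 = S
  K(10) - S(18) = (10-18) mod 26 = 18 = S
  Q(16) - Q(16) = (16-16) mod 26 = 0 = A
  Y(24) - S(18) = (24-18) mod 26 = 6 = G
  U(20) - Q(16) = (20-16) mod 26 = 4 = E
Plaintext: MESSAGE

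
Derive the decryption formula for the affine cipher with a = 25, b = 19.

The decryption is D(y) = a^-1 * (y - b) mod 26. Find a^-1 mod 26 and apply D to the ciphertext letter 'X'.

Step 1: Find a^-1, the modular inverse of 25 mod 26.
Step 2: We need 25 * a^-1 = 1 (mod 26).
Step 3: 25 * 25 = 625 = 24 * 26 + 1, so a^-1 = 25.
Step 4: D(y) = 25(y - 19) mod 26.
Step 5: Apply to 'X' (y = 23): D(23) = 25 * (23 - 19) mod 26 = 25 * 4 mod 26 = 22 -> 'W'.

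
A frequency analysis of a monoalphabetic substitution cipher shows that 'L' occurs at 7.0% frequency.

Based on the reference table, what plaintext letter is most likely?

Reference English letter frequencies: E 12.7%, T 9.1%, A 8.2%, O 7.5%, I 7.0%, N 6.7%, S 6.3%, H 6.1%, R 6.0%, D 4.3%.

Step 1: The observed frequency is 7.0%.
Step 2: Compare with English frequencies:
  E: 12.7% (difference: 5.7%)
  T: 9.1% (difference: 2.1%)
  A: 8.2% (difference: 1.2%)
  O: 7.5% (difference: 0.5%)
  I: 7.0% (difference: 0.0%) <-- closest
  N: 6.7% (difference: 0.3%)
  S: 6.3% (difference: 0.7%)
  H: 6.1% (difference: 0.9%)
  R: 6.0% (difference: 1.0%)
  D: 4.3% (difference: 2.7%)
Step 3: 'L' most likely represents 'I' (frequency 7.0%).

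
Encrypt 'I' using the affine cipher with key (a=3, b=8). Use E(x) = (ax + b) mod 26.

Step 1: Convert 'I' to number: x = 8.
Step 2: E(8) = (3 * 8 + 8) mod 26 = 32 mod 26 = 6.
Step 3: Convert 6 back to letter: G.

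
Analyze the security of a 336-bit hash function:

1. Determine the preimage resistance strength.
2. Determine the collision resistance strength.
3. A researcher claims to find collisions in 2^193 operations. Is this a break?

Step 1: Preimage resistance requires brute-force of 2^336 operations.
Step 2: Collision resistance (birthday bound) = 2^(336/2) = 2^168.
Step 3: The claimed attack costs 2^193 operations.
Step 4: Since 2^193 >= 2^168, the claimed attack is no faster than the generic birthday attack, so this does not break collision resistance.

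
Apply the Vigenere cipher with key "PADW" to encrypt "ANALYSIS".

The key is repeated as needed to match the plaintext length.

Step 1: Repeat key to match plaintext length:
  Plaintext: ANALYSIS
  Key:       PADWPADW
Step 2: Encrypt each letter:
  A(0) + P(15) = (0+15) mod 26 = 15 = P
  N(13) + A(0) = (13+0) mod 26 = 13 = N
  A(0) + D(3) = (0+3) mod 26 = 3 = D
  L(11) + W(22) = (11+22) mod 26 = 7 = H
  Y(24) + P(15) = (24+15) mod 26 = 13 = N
  S(18) + A(0) = (18+0) mod 26 = 18 = S
  I(8) + D(3) = (8+3) mod 26 = 11 = L
  S(18) + W(22) = (18+22) mod 26 = 14 = O
Ciphertext: PNDHNSLO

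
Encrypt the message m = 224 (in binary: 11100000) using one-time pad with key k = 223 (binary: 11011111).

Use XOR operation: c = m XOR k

Step 1: Write out the XOR operation bit by bit:
  Message: 11100000
  Key:     11011111
  XOR:     00111111
Step 2: Convert to decimal: 00111111 = 63.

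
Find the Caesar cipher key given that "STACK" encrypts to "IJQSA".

Step 1: Compare first letters: S (position 18) -> I (position 8).
Step 2: Shift = (8 - 18) mod 26 = 16.
The shift value is 16.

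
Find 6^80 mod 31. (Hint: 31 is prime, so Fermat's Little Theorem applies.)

Step 1: Since 31 is prime, by Fermat's Little Theorem: 6^30 = 1 (mod 31).
Step 2: Reduce exponent: 80 mod 30 = 20.
Step 3: So 6^80 = 6^20 (mod 31).
Step 4: 6^20 mod 31 = 5.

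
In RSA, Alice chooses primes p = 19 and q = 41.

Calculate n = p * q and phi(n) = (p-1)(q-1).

Step 1: n = p * q = 19 * 41 = 779.
Step 2: phi(n) = (p-1)(q-1) = 18 * 40 = 720.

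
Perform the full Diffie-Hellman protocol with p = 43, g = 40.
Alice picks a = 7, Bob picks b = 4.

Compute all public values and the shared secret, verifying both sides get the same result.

Step 1: A = g^a mod p = 40^7 mod 43 = 6.
Step 2: B = g^b mod p = 40^4 mod 43 = 38.
Step 3: Alice computes s = B^a mod p = 38^7 mod 43 = 6.
Step 4: Bob computes s = A^b mod p = 6^4 mod 43 = 6.
Both sides agree: shared secret = 6.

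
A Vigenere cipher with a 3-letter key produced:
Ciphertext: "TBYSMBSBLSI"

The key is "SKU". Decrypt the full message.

Step 1: Key 'SKU' has length 3. Extended key: SKUSKUSKUSK
Step 2: Decrypt each position:
  T(19) - S(18) = 1 = B
  B(1) - K(10) = 17 = R
  Y(24) - U(20) = 4 = E
  S(18) - S(18) = 0 = A
  M(12) - K(10) = 2 = C
  B(1) - U(20) = 7 = H
  S(18) - S(18) = 0 = A
  B(1) - K(10) = 17 = R
  L(11) - U(20) = 17 = R
  S(18) - S(18) = 0 = A
  I(8) - K(10) = 24 = Y
Plaintext: BREACHARRAY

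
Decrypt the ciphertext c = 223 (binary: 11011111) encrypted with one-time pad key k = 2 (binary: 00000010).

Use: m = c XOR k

Step 1: XOR ciphertext with key:
  Ciphertext: 11011111
  Key:        00000010
  XOR:        11011101
Step 2: Plaintext = 11011101 = 221 in decimal.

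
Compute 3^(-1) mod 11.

Step 1: We need x such that 3 * x = 1 (mod 11).
Step 2: Using the extended Euclidean algorithm or trial:
  3 * 4 = 12 = 1 * 11 + 1.
Step 3: Since 12 mod 11 = 1, the inverse is x = 4.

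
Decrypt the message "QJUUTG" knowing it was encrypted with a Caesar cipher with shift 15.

Step 1: Reverse the shift by subtracting 15 from each letter position.
  Q (position 16) -> position (16-15) mod 26 = 1 -> B
  J (position 9) -> position (9-15) mod 26 = 20 -> U
  U (position 20) -> position (20-15) mod 26 = 5 -> F
  U (position 20) -> position (20-15) mod 26 = 5 -> F
  T (position 19) -> position (19-15) mod 26 = 4 -> E
  G (position 6) -> position (6-15) mod 26 = 17 -> R
Decrypted message: BUFFER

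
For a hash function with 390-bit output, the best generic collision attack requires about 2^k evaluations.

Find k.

Step 1: The hash has a 390-bit output.
Step 2: Collision resistance means it should be infeasible to find any x != y with h(x) = h(y).
By the birthday bound, a generic collision search succeeds after about sqrt(2^390) = 2^(390/2) = 2^195 evaluations.
Step 3: Security level = 195 bits.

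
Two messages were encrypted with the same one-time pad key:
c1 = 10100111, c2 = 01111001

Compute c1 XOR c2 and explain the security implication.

Step 1: c1 XOR c2 = (m1 XOR k) XOR (m2 XOR k).
Step 2: By XOR associativity/commutativity: = m1 XOR m2 XOR k XOR k = m1 XOR m2.
Step 3: 10100111 XOR 01111001 = 11011110 = 222.
Step 4: The key cancels out! An attacker learns m1 XOR m2 = 222, revealing the relationship between plaintexts.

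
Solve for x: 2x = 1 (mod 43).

Step 1: We need x such that 2 * x = 1 (mod 43).
Step 2: Using the extended Euclidean algorithm or trial:
  2 * 22 = 44 = 1 * 43 + 1.
Step 3: Since 44 mod 43 = 1, the inverse is x = 22.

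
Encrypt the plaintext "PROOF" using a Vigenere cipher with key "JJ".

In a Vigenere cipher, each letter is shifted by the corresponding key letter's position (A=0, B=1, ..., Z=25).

Step 1: Repeat key to match plaintext length:
  Plaintext: PROOF
  Key:       JJJJJ
Step 2: Encrypt each letter:
  P(15) + J(9) = (15+9) mod 26 = 24 = Y
  R(17) + J(9) = (17+9) mod 26 = 0 = A
  O(14) + J(9) = (14+9) mod 26 = 23 = X
  O(14) + J(9) = (14+9) mod 26 = 23 = X
  F(5) + J(9) = (5+9) mod 26 = 14 = O
Ciphertext: YAXXO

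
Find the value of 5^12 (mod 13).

Step 1: Compute 5^12 mod 13 step by step, reducing modulo 13 at each step.
  5^1 mod 13 = 5
  5^2 mod 13 = (5 * 5) mod 13 = 12
  5^3 mod 13 = (12 * 5) mod 13 = 8
  5^4 mod 13 = (8 * 5) mod 13 = 1
  5^5 mod 13 = (1 * 5) mod 13 = 5
  5^6 mod 13 = (5 * 5) mod 13 = 12
  5^7 mod 13 = (12 * 5) mod 13 = 8
  5^8 mod 13 = (8 * 5) mod 13 = 1
  5^9 mod 13 = (1 * 5) mod 13 = 5
  5^10 mod 13 = (5 * 5) mod 13 = 12
  5^11 mod 13 = (12 * 5) mod 13 = 8
  5^12 mod 13 = (8 * 5) mod 13 = 1
Step 2: Result = 1.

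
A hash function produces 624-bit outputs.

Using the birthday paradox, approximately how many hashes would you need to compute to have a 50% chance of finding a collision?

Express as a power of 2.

Step 1: The birthday paradox gives collision probability ~50% after sqrt(2^n) = 2^(n/2) hashes.
Step 2: For 624-bit output: 2^(624/2) = 2^312.
Step 3: Approximately 2^312 hash computations needed.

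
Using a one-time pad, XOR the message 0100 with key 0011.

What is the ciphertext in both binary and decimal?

Step 1: Write out the XOR operation bit by bit:
  Message: 0100
  Key:     0011
  XOR:     0111
Step 2: Convert to decimal: 0111 = 7.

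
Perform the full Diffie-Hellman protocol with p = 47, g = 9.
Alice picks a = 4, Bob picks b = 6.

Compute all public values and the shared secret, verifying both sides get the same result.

Step 1: A = g^a mod p = 9^4 mod 47 = 28.
Step 2: B = g^b mod p = 9^6 mod 47 = 12.
Step 3: Alice computes s = B^a mod p = 12^4 mod 47 = 9.
Step 4: Bob computes s = A^b mod p = 28^6 mod 47 = 9.
Both sides agree: shared secret = 9.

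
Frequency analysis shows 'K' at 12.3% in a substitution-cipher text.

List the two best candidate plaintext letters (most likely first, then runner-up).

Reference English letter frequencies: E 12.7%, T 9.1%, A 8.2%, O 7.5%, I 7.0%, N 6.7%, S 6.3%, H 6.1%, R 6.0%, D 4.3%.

Step 1: Observed frequency of 'K' is 12.3%.
Step 2: Compute distances to each reference frequency and sort:
  E (12.7%): difference = 0.4% <-- BEST
  T (9.1%): difference = 3.2% <-- RUNNER-UP
  A (8.2%): difference = 4.1%
  O (7.5%): difference = 4.8%
  I (7.0%): difference = 5.3%
Step 3: Most likely is 'E' (12.7%, diff 0.4%); second most likely is 'T' (9.1%, diff 3.2%).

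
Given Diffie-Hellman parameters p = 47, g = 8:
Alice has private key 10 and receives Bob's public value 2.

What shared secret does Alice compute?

Step 1: s = B^a mod p = 2^10 mod 47.
  2^1 mod 47 = 2
  2^2 mod 47 = (2 * 2) mod 47 = 4
  2^3 mod 47 = (4 * 2) mod 47 = 8
  2^4 mod 47 = (8 * 2) mod 47 = 16
  2^5 mod 47 = (16 * 2) mod 47 = 32
  2^6 mod 47 = (32 * 2) mod 47 = 17
  2^7 mod 47 = (17 * 2) mod 47 = 34
  2^8 mod 47 = (34 * 2) mod 47 = 21
  2^9 mod 47 = (21 * 2) mod 47 = 42
  2^10 mod 47 = (42 * 2) mod 47 = 37
Result: shared secret = 37.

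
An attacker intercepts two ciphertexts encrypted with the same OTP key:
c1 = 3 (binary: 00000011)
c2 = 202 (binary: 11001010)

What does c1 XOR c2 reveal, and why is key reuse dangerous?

Step 1: c1 XOR c2 = (m1 XOR k) XOR (m2 XOR k).
Step 2: By XOR associativity/commutativity: = m1 XOR m2 XOR k XOR k = m1 XOR m2.
Step 3: 00000011 XOR 11001010 = 11001001 = 201.
Step 4: The key cancels out! An attacker learns m1 XOR m2 = 201, revealing the relationship between plaintexts.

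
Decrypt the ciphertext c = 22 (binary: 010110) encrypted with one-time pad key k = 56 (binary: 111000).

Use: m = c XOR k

Step 1: XOR ciphertext with key:
  Ciphertext: 010110
  Key:        111000
  XOR:        101110
Step 2: Plaintext = 101110 = 46 in decimal.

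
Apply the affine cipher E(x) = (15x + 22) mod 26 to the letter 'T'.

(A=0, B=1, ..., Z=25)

Step 1: Convert 'T' to number: x = 19.
Step 2: E(19) = (15 * 19 + 22) mod 26 = 307 mod 26 = 21.
Step 3: Convert 21 back to letter: V.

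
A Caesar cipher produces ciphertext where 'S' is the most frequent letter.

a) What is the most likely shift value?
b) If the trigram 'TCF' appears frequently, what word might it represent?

Step 1: In English, 'E' is the most frequent letter (12.7%).
Step 2: The most frequent ciphertext letter is 'S' (position 18).
Step 3: Shift = (18 - 4) mod 26 = 14.
Step 4: Decrypt 'TCF' by shifting back 14:
  T -> F
  C -> O
  F -> R
Step 5: 'TCF' decrypts to 'FOR'.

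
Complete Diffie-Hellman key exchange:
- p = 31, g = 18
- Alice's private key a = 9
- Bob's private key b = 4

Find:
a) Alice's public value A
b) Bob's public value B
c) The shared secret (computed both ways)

Step 1: A = g^a mod p = 18^9 mod 31 = 2.
Step 2: B = g^b mod p = 18^4 mod 31 = 10.
Step 3: Alice computes s = B^a mod p = 10^9 mod 31 = 16.
Step 4: Bob computes s = A^b mod p = 2^4 mod 31 = 16.
Both sides agree: shared secret = 16.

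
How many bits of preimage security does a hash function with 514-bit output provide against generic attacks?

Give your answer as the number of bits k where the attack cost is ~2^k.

Step 1: The hash has a 514-bit output.
Step 2: Preimage resistance means: given a digest h(x), it should be infeasible to find any input that hashes to it.
With a 514-bit output there are 2^514 possible digests, so a generic brute-force preimage search costs about 2^514 evaluations.
Step 3: Security level = 514 bits.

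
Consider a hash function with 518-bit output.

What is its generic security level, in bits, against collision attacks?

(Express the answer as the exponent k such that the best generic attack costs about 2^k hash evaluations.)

Step 1: The hash has a 518-bit output.
Step 2: Collision resistance means it should be infeasible to find any x != y with h(x) = h(y).
By the birthday bound, a generic collision search succeeds after about sqrt(2^518) = 2^(518/2) = 2^259 evaluations.
Step 3: Security level = 259 bits.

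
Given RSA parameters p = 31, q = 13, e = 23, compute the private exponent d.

Step 1: n = 31 * 13 = 403.
Step 2: phi(n) = 30 * 12 = 360.
Step 3: Find d such that 23 * d = 1 (mod 360).
Step 4: d = 23^(-1) mod 360 = 47.
Verification: 23 * 47 = 1081 = 3 * 360 + 1.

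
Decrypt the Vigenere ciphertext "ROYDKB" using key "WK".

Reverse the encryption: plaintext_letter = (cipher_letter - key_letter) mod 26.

Step 1: Extend key: WKWKWK
Step 2: Decrypt each letter (c - k) mod 26:
  R(17) - W(22) = (17-22) mod 26 = 21 = V
  O(14) - K(10) = (14-10) mod 26 = 4 = E
  Y(24) - W(22) = (24-22) mod 26 = 2 = C
  D(3) - K(10) = (3-10) mod 26 = 19 = T
  K(10) - W(22) = (10-22) mod 26 = 14 = O
  B(1) - K(10) = (1-10) mod 26 = 17 = R
Plaintext: VECTOR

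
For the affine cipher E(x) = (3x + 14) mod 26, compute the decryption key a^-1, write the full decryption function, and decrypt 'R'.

Step 1: Find a^-1, the modular inverse of 3 mod 26.
Step 2: We need 3 * a^-1 = 1 (mod 26).
Step 3: 3 * 9 = 27 = 1 * 26 + 1, so a^-1 = 9.
Step 4: D(y) = 9(y - 14) mod 26.
Step 5: Apply to 'R' (y = 17): D(17) = 9 * (17 - 14) mod 26 = 9 * 3 mod 26 = 1 -> 'B'.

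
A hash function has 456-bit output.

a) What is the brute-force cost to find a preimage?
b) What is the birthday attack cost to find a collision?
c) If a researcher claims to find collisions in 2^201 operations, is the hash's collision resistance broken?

Step 1: Preimage resistance requires brute-force of 2^456 operations.
Step 2: Collision resistance (birthday bound) = 2^(456/2) = 2^228.
Step 3: The claimed attack costs 2^201 operations.
Step 4: Since 2^201 < 2^228, the claimed attack beats the generic birthday bound, so collision resistance is broken.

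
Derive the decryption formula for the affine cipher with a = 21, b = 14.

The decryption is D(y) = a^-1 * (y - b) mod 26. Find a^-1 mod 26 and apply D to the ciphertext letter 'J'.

Step 1: Find a^-1, the modular inverse of 21 mod 26.
Step 2: We need 21 * a^-1 = 1 (mod 26).
Step 3: 21 * 5 = 105 = 4 * 26 + 1, so a^-1 = 5.
Step 4: D(y) = 5(y - 14) mod 26.
Step 5: Apply to 'J' (y = 9): D(9) = 5 * (9 - 14) mod 26 = 5 * -5 mod 26 = 1 -> 'B'.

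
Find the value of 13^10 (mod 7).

Step 1: Compute 13^10 mod 7 step by step, reducing modulo 7 at each step.
  13^1 mod 7 = 6
  13^2 mod 7 = (6 * 13) mod 7 = 1
  13^3 mod 7 = (1 * 13) mod 7 = 6
  13^4 mod 7 = (6 * 13) mod 7 = 1
  13^5 mod 7 = (1 * 13) mod 7 = 6
  13^6 mod 7 = (6 * 13) mod 7 = 1
  13^7 mod 7 = (1 * 13) mod 7 = 6
  13^8 mod 7 = (6 * 13) mod 7 = 1
  13^9 mod 7 = (1 * 13) mod 7 = 6
  13^10 mod 7 = (6 * 13) mod 7 = 1
Step 2: Result = 1.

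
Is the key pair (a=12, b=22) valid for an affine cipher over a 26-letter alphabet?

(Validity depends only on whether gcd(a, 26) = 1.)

Step 1: Compute gcd(12, 26).
Step 2: gcd(12, 26) = 2.
Since gcd = 2 != 1, 12 shares a common factor with 26, so it cannot be used.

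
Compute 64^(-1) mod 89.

Step 1: We need x such that 64 * x = 1 (mod 89).
Step 2: Using the extended Euclidean algorithm or trial:
  64 * 32 = 2048 = 23 * 89 + 1.
Step 3: Since 2048 mod 89 = 1, the inverse is x = 32.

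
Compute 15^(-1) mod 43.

Step 1: We need x such that 15 * x = 1 (mod 43).
Step 2: Using the extended Euclidean algorithm or trial:
  15 * 23 = 345 = 8 * 43 + 1.
Step 3: Since 345 mod 43 = 1, the inverse is x = 23.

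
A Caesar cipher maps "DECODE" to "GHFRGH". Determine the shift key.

Step 1: Compare first letters: D (position 3) -> G (position 6).
Step 2: Shift = (6 - 3) mod 26 = 3.
The shift value is 3.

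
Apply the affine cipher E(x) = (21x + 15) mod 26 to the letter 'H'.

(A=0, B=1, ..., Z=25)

Step 1: Convert 'H' to number: x = 7.
Step 2: E(7) = (21 * 7 + 15) mod 26 = 162 mod 26 = 6.
Step 3: Convert 6 back to letter: G.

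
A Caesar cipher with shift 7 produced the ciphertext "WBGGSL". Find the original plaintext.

Step 1: Reverse the shift by subtracting 7 from each letter position.
  W (position 22) -> position (22-7) mod 26 = 15 -> P
  B (position 1) -> position (1-7) mod 26 = 20 -> U
  G (position 6) -> position (6-7) mod 26 = 25 -> Z
  G (position 6) -> position (6-7) mod 26 = 25 -> Z
  S (position 18) -> position (18-7) mod 26 = 11 -> L
  L (position 11) -> position (11-7) mod 26 = 4 -> E
Decrypted message: PUZZLE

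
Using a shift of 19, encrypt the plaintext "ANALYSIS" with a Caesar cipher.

Step 1: For each letter, shift forward by 19 positions (mod 26).
  A (position 0) -> position (0+19) mod 26 = 19 -> T
  N (position 13) -> position (13+19) mod 26 = 6 -> G
  A (position 0) -> position (0+19) mod 26 = 19 -> T
  L (position 11) -> position (11+19) mod 26 = 4 -> E
  Y (position 24) -> position (24+19) mod 26 = 17 -> R
  S (position 18) -> position (18+19) mod 26 = 11 -> L
  I (position 8) -> position (8+19) mod 26 = 1 -> B
  S (position 18) -> position (18+19) mod 26 = 11 -> L
Result: TGTERLBL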